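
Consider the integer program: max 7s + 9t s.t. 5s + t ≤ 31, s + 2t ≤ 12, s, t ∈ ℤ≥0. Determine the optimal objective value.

64

Relaxing integrality, the LP optimum is 67.89 at (s,t) = (5.56, 3.22), which is not an integer point.
(s,t)=(4,4): 5·4+1·4=24≤31, 1·4+2·4=12≤12, objective 64.
(s,t)=(5,3): 5·5+1·3=28≤31, 1·5+2·3=11≤12, objective 62.
(s,t)=(3,4): 5·3+1·4=19≤31, 1·3+2·4=11≤12, objective 57.
No feasible integer point exceeds 64.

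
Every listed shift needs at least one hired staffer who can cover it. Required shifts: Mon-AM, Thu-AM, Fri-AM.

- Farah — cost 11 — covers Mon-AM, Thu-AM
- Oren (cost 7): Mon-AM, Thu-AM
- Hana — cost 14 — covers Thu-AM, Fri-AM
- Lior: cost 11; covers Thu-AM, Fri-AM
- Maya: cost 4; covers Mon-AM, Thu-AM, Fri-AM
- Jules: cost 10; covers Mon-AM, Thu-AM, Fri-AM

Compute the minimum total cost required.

Maya alone covers Mon-AM, Thu-AM, Fri-AM — every shift.
Total cost: 4.
No cover costs less than 4.

4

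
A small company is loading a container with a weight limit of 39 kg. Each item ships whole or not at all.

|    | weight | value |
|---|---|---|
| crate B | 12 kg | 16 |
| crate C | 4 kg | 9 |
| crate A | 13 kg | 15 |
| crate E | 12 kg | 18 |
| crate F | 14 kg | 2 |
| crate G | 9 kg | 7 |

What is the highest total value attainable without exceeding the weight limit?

50

Take crate B, crate C, crate E, and crate G: weight 12 + 4 + 12 + 9 = 37 ≤ 39, value 16 + 9 + 18 + 7 = 50.
No other feasible combination does better.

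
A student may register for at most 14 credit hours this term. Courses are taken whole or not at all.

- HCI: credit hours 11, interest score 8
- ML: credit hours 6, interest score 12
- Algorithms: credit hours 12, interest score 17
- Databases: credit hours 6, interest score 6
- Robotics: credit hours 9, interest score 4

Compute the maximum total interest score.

18

Allowing fractional choices, the relaxed optimum would be about 23.3, but courses are indivisible.
Algorithms: credit hours 12 ≤ 14, interest score 17.
ML + Databases: credit hours 6 + 6 = 12 ≤ 14, interest score 12 + 6 = 18.
Best is ML and Databases with total interest score 18.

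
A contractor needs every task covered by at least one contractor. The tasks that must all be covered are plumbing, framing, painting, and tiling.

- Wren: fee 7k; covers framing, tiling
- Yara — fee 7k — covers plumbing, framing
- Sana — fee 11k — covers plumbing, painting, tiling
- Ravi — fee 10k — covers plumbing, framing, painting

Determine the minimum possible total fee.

17

Choose Wren and Ravi: together they cover plumbing, framing, painting, tiling — every task.
Total fee: 7 + 10 = 17.
No cover costs less than 17.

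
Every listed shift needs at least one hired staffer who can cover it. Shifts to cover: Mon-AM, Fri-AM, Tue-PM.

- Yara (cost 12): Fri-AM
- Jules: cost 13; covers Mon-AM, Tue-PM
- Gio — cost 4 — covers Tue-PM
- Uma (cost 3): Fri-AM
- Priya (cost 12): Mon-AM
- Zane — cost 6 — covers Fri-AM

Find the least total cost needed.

16

The greedy cost-per-new-shift heuristic would pick Uma, Gio, and Priya for 19, but a cheaper cover exists.
Choose Jules and Uma: together they cover Mon-AM, Fri-AM, Tue-PM — every shift.
Total cost: 13 + 3 = 16.
No cover costs less than 16.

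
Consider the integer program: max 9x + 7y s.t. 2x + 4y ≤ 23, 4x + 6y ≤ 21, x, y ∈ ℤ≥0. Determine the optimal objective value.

(x,y)=(5,0): 2·5+4·0=10≤23, 4·5+6·0=20≤21, objective 45.
(x,y)=(4,0): 2·4+4·0=8≤23, 4·4+6·0=16≤21, objective 36.
No feasible integer point exceeds 45.

45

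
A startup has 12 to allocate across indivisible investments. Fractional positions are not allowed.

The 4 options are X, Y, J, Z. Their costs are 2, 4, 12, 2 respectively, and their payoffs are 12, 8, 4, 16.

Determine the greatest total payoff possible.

36

X + Z: cost 2 + 2 = 4 ≤ 12, payoff 12 + 16 = 28.
X + Y + Z: cost 2 + 4 + 2 = 8 ≤ 12, payoff 12 + 8 + 16 = 36.
Y + Z: cost 4 + 2 = 6 ≤ 12, payoff 8 + 16 = 24.
Best is X, Y, and Z with total payoff 36.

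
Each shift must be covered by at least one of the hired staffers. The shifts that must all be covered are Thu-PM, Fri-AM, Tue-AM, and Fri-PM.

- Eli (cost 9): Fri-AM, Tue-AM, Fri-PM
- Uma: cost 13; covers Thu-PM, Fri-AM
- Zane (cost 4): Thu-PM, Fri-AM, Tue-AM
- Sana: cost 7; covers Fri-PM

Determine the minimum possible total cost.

11

This is a weighted set-cover instance.
Choose Zane and Sana: together they cover Thu-PM, Fri-AM, Tue-AM, Fri-PM — every shift.
Total cost: 4 + 7 = 11.
No cover costs less than 11.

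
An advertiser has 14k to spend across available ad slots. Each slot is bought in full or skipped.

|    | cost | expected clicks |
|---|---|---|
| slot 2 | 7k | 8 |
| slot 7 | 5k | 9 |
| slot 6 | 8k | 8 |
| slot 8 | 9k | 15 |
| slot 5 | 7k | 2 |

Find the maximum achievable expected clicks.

This is an integer program with binary decision variables.
slot 2 + slot 7: cost 7 + 5 = 12 ≤ 14, expected clicks 8 + 9 = 17.
slot 7 + slot 8: cost 5 + 9 = 14 ≤ 14, expected clicks 9 + 15 = 24.
slot 7 + slot 6: cost 5 + 8 = 13 ≤ 14, expected clicks 9 + 8 = 17.
Best is slot 7 and slot 8 with total expected clicks 24.

24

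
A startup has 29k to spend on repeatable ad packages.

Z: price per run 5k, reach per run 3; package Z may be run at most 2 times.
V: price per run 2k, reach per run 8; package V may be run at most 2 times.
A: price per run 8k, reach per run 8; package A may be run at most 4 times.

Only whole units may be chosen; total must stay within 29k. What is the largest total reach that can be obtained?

Take 2×V and 3×A: price 28 ≤ 29, reach 2·8 + 3·8 = 40.
V has the best ratio (8/2) and is taken to its limit of 2; remaining capacity is filled optimally with the others.

40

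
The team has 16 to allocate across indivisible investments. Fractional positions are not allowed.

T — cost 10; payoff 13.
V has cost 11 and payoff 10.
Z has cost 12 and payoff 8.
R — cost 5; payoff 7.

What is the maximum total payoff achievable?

20

This is a 0-1 knapsack instance.
T + R: cost 10 + 5 = 15 ≤ 16, payoff 13 + 7 = 20.
V + R: cost 11 + 5 = 16 ≤ 16, payoff 10 + 7 = 17.
T: cost 10 ≤ 16, payoff 13.
Best is T and R with total payoff 20.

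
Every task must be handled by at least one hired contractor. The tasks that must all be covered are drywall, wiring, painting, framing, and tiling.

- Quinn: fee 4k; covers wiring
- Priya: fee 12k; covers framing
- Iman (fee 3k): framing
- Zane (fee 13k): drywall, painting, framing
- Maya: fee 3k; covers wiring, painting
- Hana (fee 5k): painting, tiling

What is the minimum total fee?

This is an integer covering problem.
Choose Zane, Maya, and Hana: together they cover drywall, wiring, painting, framing, tiling — every task.
Total fee: 13 + 3 + 5 = 21.

21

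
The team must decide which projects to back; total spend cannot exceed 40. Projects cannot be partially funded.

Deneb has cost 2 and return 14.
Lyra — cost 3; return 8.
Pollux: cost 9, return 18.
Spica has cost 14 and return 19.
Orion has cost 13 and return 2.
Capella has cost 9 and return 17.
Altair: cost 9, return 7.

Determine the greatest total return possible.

76

Deneb + Lyra + Pollux + Spica + Altair: cost 2 + 3 + 9 + 14 + 9 = 37 ≤ 40, return 14 + 8 + 18 + 19 + 7 = 66.
Deneb + Lyra + Pollux + Spica + Capella: cost 2 + 3 + 9 + 14 + 9 = 37 ≤ 40, return 14 + 8 + 18 + 19 + 17 = 76.
Deneb + Pollux + Spica + Capella: cost 2 + 9 + 14 + 9 = 34 ≤ 40, return 14 + 18 + 19 + 17 = 68.
Best is Deneb, Lyra, Pollux, Spica, and Capella with total return 76.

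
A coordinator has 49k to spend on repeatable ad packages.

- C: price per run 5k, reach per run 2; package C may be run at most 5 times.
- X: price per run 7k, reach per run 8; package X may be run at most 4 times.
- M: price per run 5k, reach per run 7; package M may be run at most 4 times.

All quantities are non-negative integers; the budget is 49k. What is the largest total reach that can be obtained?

60

M has the best ratio (7/5); taking only M gives at most 4×7 = 28 (stopped by the supply cap of 4).
Mixing does better — 4×X and 4×M: price 48 ≤ 49, reach 4·8 + 4·7 = 60.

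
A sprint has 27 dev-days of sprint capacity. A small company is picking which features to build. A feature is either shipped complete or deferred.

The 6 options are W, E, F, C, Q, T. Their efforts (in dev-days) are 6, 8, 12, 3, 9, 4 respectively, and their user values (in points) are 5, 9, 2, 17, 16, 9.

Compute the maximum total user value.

Take E, C, Q, and T: effort 8 + 3 + 9 + 4 = 24 ≤ 27, user value 9 + 17 + 16 + 9 = 51.
No other feasible combination does better.

51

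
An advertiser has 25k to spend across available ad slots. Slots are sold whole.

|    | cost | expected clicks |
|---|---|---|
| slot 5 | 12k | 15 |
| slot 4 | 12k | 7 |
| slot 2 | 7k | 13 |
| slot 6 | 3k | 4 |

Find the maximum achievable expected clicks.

Take slot 5, slot 2, and slot 6: cost 12 + 7 + 3 = 22 ≤ 25, expected clicks 15 + 13 + 4 = 32.
No other feasible combination does better.

32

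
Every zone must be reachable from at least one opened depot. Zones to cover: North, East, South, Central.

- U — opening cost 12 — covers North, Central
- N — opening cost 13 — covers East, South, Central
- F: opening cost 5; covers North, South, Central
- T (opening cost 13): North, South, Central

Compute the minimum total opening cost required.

Choose N and F: together they cover North, East, South, Central — every zone.
Total opening cost: 13 + 5 = 18.
No cover costs less than 18.

18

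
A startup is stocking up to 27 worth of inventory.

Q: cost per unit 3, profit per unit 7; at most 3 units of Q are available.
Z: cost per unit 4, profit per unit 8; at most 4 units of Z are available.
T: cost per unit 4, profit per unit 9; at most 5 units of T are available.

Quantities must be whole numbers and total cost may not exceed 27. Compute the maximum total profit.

Q has the best ratio (7/3); taking only Q gives at most 3×7 = 21 (stopped by the supply cap of 3).
Mixing does better — 1×Q, 1×Z, and 5×T: cost 27 ≤ 27, profit 1·7 + 1·8 + 5·9 = 60.

60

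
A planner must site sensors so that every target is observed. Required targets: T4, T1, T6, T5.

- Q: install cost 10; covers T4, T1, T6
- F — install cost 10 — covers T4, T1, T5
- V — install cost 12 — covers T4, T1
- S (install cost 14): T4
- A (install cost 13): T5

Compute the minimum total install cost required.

Choose Q and F: together they cover T4, T1, T6, T5 — every target.
Total install cost: 10 + 10 = 20.

20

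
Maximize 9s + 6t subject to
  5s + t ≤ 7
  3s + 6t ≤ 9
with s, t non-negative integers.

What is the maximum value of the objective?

The continuous relaxation peaks at (1.22, 0.889) with value 16.33; rounding to a feasible lattice point costs some objective.
(s,t)=(1,1): 5·1+1·1=6≤7, 3·1+6·1=9≤9, objective 15.
(s,t)=(1,0): 5·1+1·0=5≤7, 3·1+6·0=3≤9, objective 9.
The best lattice point is (1,1), giving 15.

15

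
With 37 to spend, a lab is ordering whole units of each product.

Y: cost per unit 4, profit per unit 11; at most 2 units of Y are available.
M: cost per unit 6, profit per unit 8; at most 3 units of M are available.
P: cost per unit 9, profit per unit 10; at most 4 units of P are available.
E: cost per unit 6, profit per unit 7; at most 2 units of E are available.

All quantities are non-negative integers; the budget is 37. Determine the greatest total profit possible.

56

Take 2×Y, 3×M, and 1×P: cost 35 ≤ 37, profit 2·11 + 3·8 + 1·10 = 56.
Y has the best ratio (11/4) and is taken to its limit of 2; remaining capacity is filled optimally with the others.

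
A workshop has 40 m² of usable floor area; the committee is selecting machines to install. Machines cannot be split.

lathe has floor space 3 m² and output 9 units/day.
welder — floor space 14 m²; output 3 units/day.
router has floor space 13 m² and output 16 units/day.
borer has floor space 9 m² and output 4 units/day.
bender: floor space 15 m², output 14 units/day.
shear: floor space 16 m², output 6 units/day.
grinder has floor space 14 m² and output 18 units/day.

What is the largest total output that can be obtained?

47

Allowing fractional choices, the relaxed optimum would be about 52.3, but machines are indivisible.
lathe + router + borer + grinder: floor space 3 + 13 + 9 + 14 = 39 ≤ 40, output 9 + 16 + 4 + 18 = 47.
lathe + router + grinder: floor space 3 + 13 + 14 = 30 ≤ 40, output 9 + 16 + 18 = 43.
lathe + router + borer + bender: floor space 3 + 13 + 9 + 15 = 40 ≤ 40, output 9 + 16 + 4 + 14 = 43.
Best is lathe, router, borer, and grinder with total output 47.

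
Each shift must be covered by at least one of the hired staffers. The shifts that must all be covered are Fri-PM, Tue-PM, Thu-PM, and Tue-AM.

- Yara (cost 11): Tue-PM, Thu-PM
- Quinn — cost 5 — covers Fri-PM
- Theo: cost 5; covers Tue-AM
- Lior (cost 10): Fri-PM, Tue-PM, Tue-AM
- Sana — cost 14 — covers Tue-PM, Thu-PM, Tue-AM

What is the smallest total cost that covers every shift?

19

Choose Quinn and Sana: together they cover Fri-PM, Tue-PM, Thu-PM, Tue-AM — every shift.
Total cost: 5 + 14 = 19.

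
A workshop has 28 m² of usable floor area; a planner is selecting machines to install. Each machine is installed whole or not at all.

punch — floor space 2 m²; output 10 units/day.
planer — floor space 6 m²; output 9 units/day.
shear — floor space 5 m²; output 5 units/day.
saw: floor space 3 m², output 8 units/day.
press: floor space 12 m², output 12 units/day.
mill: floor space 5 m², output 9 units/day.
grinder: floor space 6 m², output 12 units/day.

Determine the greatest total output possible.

53

Take punch, planer, shear, saw, mill, and grinder: floor space 2 + 6 + 5 + 3 + 5 + 6 = 27 ≤ 28, output 10 + 9 + 5 + 8 + 9 + 12 = 53.
No other feasible combination does better.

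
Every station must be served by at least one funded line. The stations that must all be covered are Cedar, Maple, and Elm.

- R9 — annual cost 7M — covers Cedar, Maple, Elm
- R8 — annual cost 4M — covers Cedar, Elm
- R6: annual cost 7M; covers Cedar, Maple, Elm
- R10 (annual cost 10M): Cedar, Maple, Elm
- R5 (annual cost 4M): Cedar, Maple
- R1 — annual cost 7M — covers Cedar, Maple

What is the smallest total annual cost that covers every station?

7

This is an integer covering problem.
The greedy cost-per-new-station heuristic would pick R8 and R5 for 8, but a cheaper cover exists.
R9 alone covers Cedar, Maple, Elm — every station.
Total annual cost: 7.
No cover costs less than 7.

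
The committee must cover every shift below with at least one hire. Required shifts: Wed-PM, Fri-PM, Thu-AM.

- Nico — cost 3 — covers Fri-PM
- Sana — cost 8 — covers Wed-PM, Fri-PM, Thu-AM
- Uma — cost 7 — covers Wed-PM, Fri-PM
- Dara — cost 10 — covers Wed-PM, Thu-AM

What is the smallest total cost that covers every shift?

8

Sana alone covers Wed-PM, Fri-PM, Thu-AM — every shift.
Total cost: 8.
No cover costs less than 8.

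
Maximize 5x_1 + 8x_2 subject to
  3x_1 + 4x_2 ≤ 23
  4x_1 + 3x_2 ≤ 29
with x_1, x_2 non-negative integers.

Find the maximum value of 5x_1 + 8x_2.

The continuous relaxation peaks at (0, 5.75) with value 46.00; rounding to a feasible lattice point costs some objective.
(x_1,x_2)=(1,5) is feasible, giving 45.
(x_1,x_2)=(2,4) is feasible, giving 42.
(x_1,x_2)=(0,5) is feasible, giving 40.
(x_1,x_2)=(1,4) is feasible, giving 37.
No feasible integer point exceeds 45.

45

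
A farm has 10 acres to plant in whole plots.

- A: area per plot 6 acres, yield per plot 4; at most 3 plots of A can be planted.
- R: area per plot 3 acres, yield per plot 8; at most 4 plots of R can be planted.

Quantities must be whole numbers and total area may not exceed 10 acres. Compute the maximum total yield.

This is a bounded integer knapsack.
R has the best ratio (8/3); taking only R gives at most 3×8 = 24 (stopped by the area limit).
Optimal: 3×R: area 9 ≤ 10, yield 3·8 = 24.

24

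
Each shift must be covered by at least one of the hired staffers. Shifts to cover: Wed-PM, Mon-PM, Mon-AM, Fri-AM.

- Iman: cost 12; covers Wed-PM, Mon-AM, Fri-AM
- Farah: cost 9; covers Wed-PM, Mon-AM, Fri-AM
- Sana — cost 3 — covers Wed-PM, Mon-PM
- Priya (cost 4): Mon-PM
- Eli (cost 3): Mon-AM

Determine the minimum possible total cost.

This is a weighted set-cover instance.
Choose Farah and Sana: together they cover Wed-PM, Mon-PM, Mon-AM, Fri-AM — every shift.
Total cost: 9 + 3 = 12.

12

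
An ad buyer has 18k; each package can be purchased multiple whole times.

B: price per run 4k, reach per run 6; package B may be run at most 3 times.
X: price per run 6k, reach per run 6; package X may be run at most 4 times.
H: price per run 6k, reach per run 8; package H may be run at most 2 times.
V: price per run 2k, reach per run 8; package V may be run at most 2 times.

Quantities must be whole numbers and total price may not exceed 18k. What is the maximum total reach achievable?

2×B, 1×H, and 2×V: price 18 ≤ 18, reach 2·6 + 1·8 + 2·8 = 36.
2×B, 1×X, and 2×V: price 18 ≤ 18, reach 2·6 + 1·6 + 2·8 = 34.
Best is 36.

36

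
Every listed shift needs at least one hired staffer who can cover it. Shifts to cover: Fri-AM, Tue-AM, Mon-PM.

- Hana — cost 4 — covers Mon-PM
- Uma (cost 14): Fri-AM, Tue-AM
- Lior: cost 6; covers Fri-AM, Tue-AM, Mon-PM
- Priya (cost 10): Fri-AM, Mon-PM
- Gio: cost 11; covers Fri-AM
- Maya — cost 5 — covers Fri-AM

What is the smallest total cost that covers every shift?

Lior alone covers Fri-AM, Tue-AM, Mon-PM — every shift.
Total cost: 6.

6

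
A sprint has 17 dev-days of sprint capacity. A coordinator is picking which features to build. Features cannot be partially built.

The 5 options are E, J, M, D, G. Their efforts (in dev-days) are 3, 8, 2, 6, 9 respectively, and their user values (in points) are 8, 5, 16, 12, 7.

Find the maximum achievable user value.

This is an integer program with binary decision variables.
Take E, M, and D: effort 3 + 2 + 6 = 11 ≤ 17, user value 8 + 16 + 12 = 36.
No other feasible combination does better.

36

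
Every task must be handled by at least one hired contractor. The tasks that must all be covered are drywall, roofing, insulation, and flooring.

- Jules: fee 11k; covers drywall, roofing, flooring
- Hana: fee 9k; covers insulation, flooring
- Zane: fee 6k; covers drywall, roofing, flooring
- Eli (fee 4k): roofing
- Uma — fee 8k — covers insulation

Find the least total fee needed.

This is an integer covering problem.
Choose Zane and Uma: together they cover drywall, roofing, insulation, flooring — every task.
Total fee: 6 + 8 = 14.
No cover costs less than 14.

14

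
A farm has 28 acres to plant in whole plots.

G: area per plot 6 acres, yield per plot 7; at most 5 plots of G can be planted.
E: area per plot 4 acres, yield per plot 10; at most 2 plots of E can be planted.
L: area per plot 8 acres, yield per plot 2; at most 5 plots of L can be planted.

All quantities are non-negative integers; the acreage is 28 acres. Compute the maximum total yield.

41

4×G and 1×E: area 28 ≤ 28, yield 4·7 + 1·10 = 38.
3×G and 2×E: area 26 ≤ 28, yield 3·7 + 2·10 = 41.
Best is 41.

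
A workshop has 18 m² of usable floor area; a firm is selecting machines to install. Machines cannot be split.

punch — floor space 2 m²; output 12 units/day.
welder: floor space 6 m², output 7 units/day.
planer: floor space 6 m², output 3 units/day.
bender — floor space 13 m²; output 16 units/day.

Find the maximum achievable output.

Treat it as a binary knapsack problem.
Allowing fractional choices, the relaxed optimum would be about 31.5, but machines are indivisible.
punch + bender: floor space 2 + 13 = 15 ≤ 18, output 12 + 16 = 28.
punch + welder: floor space 2 + 6 = 8 ≤ 18, output 12 + 7 = 19.
punch + welder + planer: floor space 2 + 6 + 6 = 14 ≤ 18, output 12 + 7 + 3 = 22.
Best is punch and bender with total output 28.

28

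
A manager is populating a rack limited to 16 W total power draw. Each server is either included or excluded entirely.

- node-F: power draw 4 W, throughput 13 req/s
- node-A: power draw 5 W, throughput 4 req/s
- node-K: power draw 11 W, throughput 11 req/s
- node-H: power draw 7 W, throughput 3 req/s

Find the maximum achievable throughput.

node-F + node-A + node-H: power draw 4 + 5 + 7 = 16 ≤ 16, throughput 13 + 4 + 3 = 20.
node-F + node-A: power draw 4 + 5 = 9 ≤ 16, throughput 13 + 4 = 17.
node-F + node-K: power draw 4 + 11 = 15 ≤ 16, throughput 13 + 11 = 24.
Best is node-F and node-K with total throughput 24.

24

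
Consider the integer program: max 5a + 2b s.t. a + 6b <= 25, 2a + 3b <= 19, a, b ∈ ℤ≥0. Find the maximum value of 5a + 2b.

45

The continuous relaxation peaks at (9.5, 0) with value 47.50; rounding to a feasible lattice point costs some objective.
(a,b)=(9,0): 1·9+6·0=9≤25, 2·9+3·0=18≤19, objective 45.
(a,b)=(8,1): 1·8+6·1=14≤25, 2·8+3·1=19≤19, objective 42.
(a,b)=(8,0): 1·8+6·0=8≤25, 2·8+3·0=16≤19, objective 40.
The best lattice point is (9,0), giving 45.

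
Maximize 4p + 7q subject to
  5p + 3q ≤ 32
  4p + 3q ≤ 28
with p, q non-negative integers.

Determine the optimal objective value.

The continuous relaxation peaks at (0, 9.33) with value 65.33; rounding to a feasible lattice point costs some objective.
(p,q)=(0,9): 5·0+3·9=27≤32, 4·0+3·9=27≤28, objective 63.
(p,q)=(1,8): 5·1+3·8=29≤32, 4·1+3·8=28≤28, objective 60.
(p,q)=(0,8): 5·0+3·8=24≤32, 4·0+3·8=24≤28, objective 56.
Maximum is 63 at (p,q)=(0,9).

63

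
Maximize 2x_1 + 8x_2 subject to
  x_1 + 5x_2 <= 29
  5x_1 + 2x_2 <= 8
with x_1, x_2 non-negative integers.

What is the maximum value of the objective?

32

(x_1,x_2)=(0,4): 1·0+5·4=20≤29, 5·0+2·4=8≤8, objective 32.
(x_1,x_2)=(0,3): 1·0+5·3=15≤29, 5·0+2·3=6≤8, objective 24.
The best lattice point is (0,4), giving 32.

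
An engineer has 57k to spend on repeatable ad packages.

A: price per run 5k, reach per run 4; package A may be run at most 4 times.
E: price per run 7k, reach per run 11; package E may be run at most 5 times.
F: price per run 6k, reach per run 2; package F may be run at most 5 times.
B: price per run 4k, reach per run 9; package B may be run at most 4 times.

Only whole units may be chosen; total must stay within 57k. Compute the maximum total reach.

B has the best ratio (9/4); taking only B gives at most 4×9 = 36 (stopped by the supply cap of 4).
Mixing does better — 1×A, 5×E, and 4×B: price 56 ≤ 57, reach 1·4 + 5·11 + 4·9 = 95.

95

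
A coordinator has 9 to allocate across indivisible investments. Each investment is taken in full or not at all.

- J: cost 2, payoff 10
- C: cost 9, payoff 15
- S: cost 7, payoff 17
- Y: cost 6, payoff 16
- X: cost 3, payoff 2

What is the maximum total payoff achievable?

27

Allowing fractional choices, the relaxed optimum would be about 28.4, but investments are indivisible.
Y + X: cost 6 + 3 = 9 ≤ 9, payoff 16 + 2 = 18.
J + S: cost 2 + 7 = 9 ≤ 9, payoff 10 + 17 = 27.
J + Y: cost 2 + 6 = 8 ≤ 9, payoff 10 + 16 = 26.
Best is J and S with total payoff 27.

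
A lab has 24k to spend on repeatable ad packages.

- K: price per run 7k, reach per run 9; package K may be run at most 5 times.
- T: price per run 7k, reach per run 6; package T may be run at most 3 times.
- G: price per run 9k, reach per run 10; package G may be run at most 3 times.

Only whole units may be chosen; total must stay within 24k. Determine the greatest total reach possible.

28

This is a bounded integer knapsack.
Take 2×K and 1×G: price 23 ≤ 24, reach 2·9 + 1·10 = 28.
No other integer combination yields more.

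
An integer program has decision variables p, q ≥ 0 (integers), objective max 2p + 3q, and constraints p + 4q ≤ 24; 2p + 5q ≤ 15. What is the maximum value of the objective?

14

Relaxing integrality, the LP optimum is 15.00 at (p,q) = (7.5, 0), which is not an integer point.
(p,q)=(7,0): 1·7+4·0=7≤24, 2·7+5·0=14≤15, objective 14.
(p,q)=(6,0): 1·6+4·0=6≤24, 2·6+5·0=12≤15, objective 12.
Maximum is 14 at (p,q)=(7,0).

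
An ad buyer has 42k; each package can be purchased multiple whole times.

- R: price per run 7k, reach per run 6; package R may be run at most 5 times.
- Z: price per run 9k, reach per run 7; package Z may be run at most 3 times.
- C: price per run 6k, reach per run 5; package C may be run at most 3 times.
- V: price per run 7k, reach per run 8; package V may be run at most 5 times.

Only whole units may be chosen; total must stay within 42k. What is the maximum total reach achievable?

This is a bounded integer knapsack.
Take 1×R and 5×V: price 42 ≤ 42, reach 1·6 + 5·8 = 46.
V has the best ratio (8/7) and is taken to its limit of 5; remaining capacity is filled optimally with the others.

46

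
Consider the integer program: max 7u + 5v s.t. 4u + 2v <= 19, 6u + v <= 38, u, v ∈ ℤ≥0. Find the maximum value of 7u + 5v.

45

Relaxing integrality, the LP optimum is 47.50 at (u,v) = (0, 9.5), which is not an integer point.
(u,v)=(0,9): 4·0+2·9=18≤19, 6·0+1·9=9≤38, objective 45.
(u,v)=(0,8): 4·0+2·8=16≤19, 6·0+1·8=8≤38, objective 40.
Maximum is 45 at (u,v)=(0,9).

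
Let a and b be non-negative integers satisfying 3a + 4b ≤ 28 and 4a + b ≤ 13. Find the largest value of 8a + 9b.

The continuous relaxation peaks at (1.85, 5.62) with value 65.31; rounding to a feasible lattice point costs some objective.
(a,b)=(0,7): 3·0+4·7=28≤28, 4·0+1·7=7≤13, objective 63.
(a,b)=(1,6): 3·1+4·6=27≤28, 4·1+1·6=10≤13, objective 62.
(a,b)=(2,5): 3·2+4·5=26≤28, 4·2+1·5=13≤13, objective 61.
No feasible integer point exceeds 63.

63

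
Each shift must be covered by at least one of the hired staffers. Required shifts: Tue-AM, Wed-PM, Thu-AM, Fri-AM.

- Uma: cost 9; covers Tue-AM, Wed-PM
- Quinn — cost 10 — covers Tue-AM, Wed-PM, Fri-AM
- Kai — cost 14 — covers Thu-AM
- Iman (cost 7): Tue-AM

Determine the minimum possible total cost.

Choose Quinn and Kai: together they cover Tue-AM, Wed-PM, Thu-AM, Fri-AM — every shift.
Total cost: 10 + 14 = 24.
No cover costs less than 24.

24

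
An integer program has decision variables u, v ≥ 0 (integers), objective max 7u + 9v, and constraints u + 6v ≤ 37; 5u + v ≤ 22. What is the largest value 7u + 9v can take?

(u,v)=(3,5): 1·3+6·5=33≤37, 5·3+1·5=20≤22, objective 66.
(u,v)=(2,5): 1·2+6·5=32≤37, 5·2+1·5=15≤22, objective 59.
(u,v)=(3,4): 1·3+6·4=27≤37, 5·3+1·4=19≤22, objective 57.
The best lattice point is (3,5), giving 66.

66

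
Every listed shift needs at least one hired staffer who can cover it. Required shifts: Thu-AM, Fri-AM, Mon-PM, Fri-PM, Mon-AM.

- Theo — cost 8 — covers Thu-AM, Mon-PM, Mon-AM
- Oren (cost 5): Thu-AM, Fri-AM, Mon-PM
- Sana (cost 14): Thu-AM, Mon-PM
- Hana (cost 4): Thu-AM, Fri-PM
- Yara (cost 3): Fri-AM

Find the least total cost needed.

Choose Theo, Hana, and Yara: together they cover Thu-AM, Fri-AM, Mon-PM, Fri-PM, Mon-AM — every shift.
Total cost: 8 + 4 + 3 = 15.

15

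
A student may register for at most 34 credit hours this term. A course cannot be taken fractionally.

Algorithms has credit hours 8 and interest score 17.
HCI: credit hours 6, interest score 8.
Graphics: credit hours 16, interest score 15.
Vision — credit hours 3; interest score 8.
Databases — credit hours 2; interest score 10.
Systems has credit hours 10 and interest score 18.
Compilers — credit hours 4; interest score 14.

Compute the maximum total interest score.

Treat it as a binary knapsack problem.
Algorithms + HCI + Vision + Databases + Systems + Compilers: credit hours 8 + 6 + 3 + 2 + 10 + 4 = 33 ≤ 34, interest score 17 + 8 + 8 + 10 + 18 + 14 = 75.
Algorithms + HCI + Databases + Systems + Compilers: credit hours 8 + 6 + 2 + 10 + 4 = 30 ≤ 34, interest score 17 + 8 + 10 + 18 + 14 = 67.
Algorithms + Vision + Databases + Systems + Compilers: credit hours 8 + 3 + 2 + 10 + 4 = 27 ≤ 34, interest score 17 + 8 + 10 + 18 + 14 = 67.
Best is Algorithms, HCI, Vision, Databases, Systems, and Compilers with total interest score 75.

75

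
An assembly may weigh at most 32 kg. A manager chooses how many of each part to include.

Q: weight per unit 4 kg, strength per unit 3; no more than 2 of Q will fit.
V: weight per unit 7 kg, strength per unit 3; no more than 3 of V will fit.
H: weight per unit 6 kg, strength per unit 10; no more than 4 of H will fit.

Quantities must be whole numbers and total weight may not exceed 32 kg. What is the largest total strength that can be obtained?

H has the best ratio (10/6); taking only H gives at most 4×10 = 40 (stopped by the supply cap of 4).
Mixing does better — 2×Q and 4×H: weight 32 ≤ 32, strength 2·3 + 4·10 = 46.

46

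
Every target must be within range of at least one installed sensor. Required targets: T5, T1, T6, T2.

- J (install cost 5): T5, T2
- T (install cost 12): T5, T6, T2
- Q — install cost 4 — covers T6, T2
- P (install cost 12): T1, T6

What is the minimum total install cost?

This is a weighted set-cover instance.
Choose J and P: together they cover T5, T1, T6, T2 — every target.
Total install cost: 5 + 12 = 17.

17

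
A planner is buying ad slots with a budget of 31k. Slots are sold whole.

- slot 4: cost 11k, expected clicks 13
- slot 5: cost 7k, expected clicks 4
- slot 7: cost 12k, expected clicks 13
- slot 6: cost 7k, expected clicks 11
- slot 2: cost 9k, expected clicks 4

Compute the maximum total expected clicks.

slot 4 + slot 5 + slot 7: cost 11 + 7 + 12 = 30 ≤ 31, expected clicks 13 + 4 + 13 = 30.
slot 4 + slot 7 + slot 6: cost 11 + 12 + 7 = 30 ≤ 31, expected clicks 13 + 13 + 11 = 37.
slot 4 + slot 5 + slot 6: cost 11 + 7 + 7 = 25 ≤ 31, expected clicks 13 + 4 + 11 = 28.
Best is slot 4, slot 7, and slot 6 with total expected clicks 37.

37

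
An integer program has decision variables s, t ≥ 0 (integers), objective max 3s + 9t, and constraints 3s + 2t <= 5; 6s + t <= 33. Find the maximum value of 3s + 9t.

18

(s,t)=(0,2) is feasible, giving 18.
(s,t)=(1,1) is feasible, giving 12.
(s,t)=(0,1) is feasible, giving 9.
The best lattice point is (0,2), giving 18.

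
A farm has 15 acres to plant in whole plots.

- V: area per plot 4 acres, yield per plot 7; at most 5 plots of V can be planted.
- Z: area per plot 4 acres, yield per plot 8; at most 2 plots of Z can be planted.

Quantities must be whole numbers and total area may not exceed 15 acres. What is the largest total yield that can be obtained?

23

Z has the best ratio (8/4); taking only Z gives at most 2×8 = 16 (stopped by the supply cap of 2).
Mixing does better — 1×V and 2×Z: area 12 ≤ 15, yield 1·7 + 2·8 = 23.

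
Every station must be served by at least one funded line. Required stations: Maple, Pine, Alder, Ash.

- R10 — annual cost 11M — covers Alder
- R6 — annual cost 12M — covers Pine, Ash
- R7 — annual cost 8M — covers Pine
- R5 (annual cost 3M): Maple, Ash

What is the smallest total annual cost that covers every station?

Choose R10, R7, and R5: together they cover Maple, Pine, Alder, Ash — every station.
Total annual cost: 11 + 8 + 3 = 22.
No cover costs less than 22.

22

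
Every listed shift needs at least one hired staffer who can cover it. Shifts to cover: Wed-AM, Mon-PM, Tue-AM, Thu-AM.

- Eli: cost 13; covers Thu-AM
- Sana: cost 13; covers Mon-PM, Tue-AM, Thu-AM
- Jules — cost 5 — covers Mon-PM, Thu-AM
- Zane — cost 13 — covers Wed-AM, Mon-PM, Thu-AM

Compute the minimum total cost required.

26

Choose Sana and Zane: together they cover Wed-AM, Mon-PM, Tue-AM, Thu-AM — every shift.
Total cost: 13 + 13 = 26.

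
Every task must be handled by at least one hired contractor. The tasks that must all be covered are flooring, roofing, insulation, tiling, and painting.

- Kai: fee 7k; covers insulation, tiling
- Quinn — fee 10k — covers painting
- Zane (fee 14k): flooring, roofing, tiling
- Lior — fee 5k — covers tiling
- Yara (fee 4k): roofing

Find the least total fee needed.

Choose Kai, Quinn, and Zane: together they cover flooring, roofing, insulation, tiling, painting — every task.
Total fee: 7 + 10 + 14 = 31.

31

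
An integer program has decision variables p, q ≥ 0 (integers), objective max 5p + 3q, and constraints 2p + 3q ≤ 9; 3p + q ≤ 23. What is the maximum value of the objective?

The continuous relaxation peaks at (4.5, 0) with value 22.50; rounding to a feasible lattice point costs some objective.
(p,q)=(4,0): 2·4+3·0=8≤9, 3·4+1·0=12≤23, objective 20.
(p,q)=(3,1): 2·3+3·1=9≤9, 3·3+1·1=10≤23, objective 18.
The best lattice point is (4,0), giving 20.

20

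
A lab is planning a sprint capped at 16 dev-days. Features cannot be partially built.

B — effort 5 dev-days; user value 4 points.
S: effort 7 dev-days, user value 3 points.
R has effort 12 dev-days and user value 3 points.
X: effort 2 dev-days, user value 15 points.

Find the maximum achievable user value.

This is an integer program with binary decision variables.
Allowing fractional choices, the relaxed optimum would be about 22.5, but features are indivisible.
B + X: effort 5 + 2 = 7 ≤ 16, user value 4 + 15 = 19.
B + S + X: effort 5 + 7 + 2 = 14 ≤ 16, user value 4 + 3 + 15 = 22.
Best is B, S, and X with total user value 22.

22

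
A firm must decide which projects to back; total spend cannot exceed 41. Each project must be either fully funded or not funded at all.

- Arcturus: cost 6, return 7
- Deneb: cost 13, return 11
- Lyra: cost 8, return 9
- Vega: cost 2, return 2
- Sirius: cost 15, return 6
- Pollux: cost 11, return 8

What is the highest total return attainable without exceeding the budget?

Arcturus + Deneb + Lyra + Pollux: cost 6 + 13 + 8 + 11 = 38 ≤ 41, return 7 + 11 + 9 + 8 = 35.
Arcturus + Deneb + Lyra + Vega + Pollux: cost 6 + 13 + 8 + 2 + 11 = 40 ≤ 41, return 7 + 11 + 9 + 2 + 8 = 37.
Best is Arcturus, Deneb, Lyra, Vega, and Pollux with total return 37.

37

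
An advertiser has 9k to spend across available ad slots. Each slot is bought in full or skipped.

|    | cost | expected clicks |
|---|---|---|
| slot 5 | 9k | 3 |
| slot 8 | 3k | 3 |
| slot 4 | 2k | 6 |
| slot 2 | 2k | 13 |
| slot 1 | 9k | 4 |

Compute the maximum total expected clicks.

22

Treat it as a binary knapsack problem.
Allowing fractional choices, the relaxed optimum would be about 22.9, but ad slots are indivisible.
slot 4 + slot 2: cost 2 + 2 = 4 ≤ 9, expected clicks 6 + 13 = 19.
slot 8 + slot 2: cost 3 + 2 = 5 ≤ 9, expected clicks 3 + 13 = 16.
slot 8 + slot 4 + slot 2: cost 3 + 2 + 2 = 7 ≤ 9, expected clicks 3 + 6 + 13 = 22.
Best is slot 8, slot 4, and slot 2 with total expected clicks 22.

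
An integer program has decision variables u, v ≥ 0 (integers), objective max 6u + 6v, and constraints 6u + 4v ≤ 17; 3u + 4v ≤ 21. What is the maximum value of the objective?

The continuous relaxation peaks at (0, 4.25) with value 25.50; rounding to a feasible lattice point costs some objective.
(u,v)=(0,4): 6·0+4·4=16≤17, 3·0+4·4=16≤21, objective 24.
(u,v)=(0,3): 6·0+4·3=12≤17, 3·0+4·3=12≤21, objective 18.
Maximum is 24 at (u,v)=(0,4).

24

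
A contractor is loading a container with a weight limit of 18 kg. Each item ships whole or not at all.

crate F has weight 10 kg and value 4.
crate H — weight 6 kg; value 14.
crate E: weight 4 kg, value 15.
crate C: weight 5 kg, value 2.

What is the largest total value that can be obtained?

Allowing fractional choices, the relaxed optimum would be about 32.2, but items are indivisible.
crate H + crate E: weight 6 + 4 = 10 ≤ 18, value 14 + 15 = 29.
crate F + crate E: weight 10 + 4 = 14 ≤ 18, value 4 + 15 = 19.
crate H + crate E + crate C: weight 6 + 4 + 5 = 15 ≤ 18, value 14 + 15 + 2 = 31.
Best is crate H, crate E, and crate C with total value 31.

31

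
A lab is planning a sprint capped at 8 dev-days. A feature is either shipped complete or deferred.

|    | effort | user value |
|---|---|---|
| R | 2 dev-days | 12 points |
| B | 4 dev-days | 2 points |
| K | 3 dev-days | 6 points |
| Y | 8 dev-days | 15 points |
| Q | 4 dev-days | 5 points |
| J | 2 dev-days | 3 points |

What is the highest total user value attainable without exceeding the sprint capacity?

Allowing fractional choices, the relaxed optimum would be about 23.6, but features are indivisible.
R + K + J: effort 2 + 3 + 2 = 7 ≤ 8, user value 12 + 6 + 3 = 21.
R + Q + J: effort 2 + 4 + 2 = 8 ≤ 8, user value 12 + 5 + 3 = 20.
Best is R, K, and J with total user value 21.

21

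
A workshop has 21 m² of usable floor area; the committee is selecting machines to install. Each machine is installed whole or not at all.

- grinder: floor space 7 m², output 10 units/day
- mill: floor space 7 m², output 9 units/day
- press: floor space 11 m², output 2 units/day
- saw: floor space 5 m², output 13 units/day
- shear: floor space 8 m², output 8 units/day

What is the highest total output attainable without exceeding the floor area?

32

This is a 0-1 knapsack instance.
Take grinder, mill, and saw: floor space 7 + 7 + 5 = 19 ≤ 21, output 10 + 9 + 13 = 32.
No other feasible combination does better.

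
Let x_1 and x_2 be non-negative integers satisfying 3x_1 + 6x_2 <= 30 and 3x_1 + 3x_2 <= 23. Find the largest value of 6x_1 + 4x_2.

The continuous relaxation peaks at (7.67, 0) with value 46.00; rounding to a feasible lattice point costs some objective.
(x_1,x_2)=(7,0): 3·7+6·0=21≤30, 3·7+3·0=21≤23, objective 42.
(x_1,x_2)=(6,1): 3·6+6·1=24≤30, 3·6+3·1=21≤23, objective 40.
(x_1,x_2)=(6,0): 3·6+6·0=18≤30, 3·6+3·0=18≤23, objective 36.
Maximum is 42 at (x_1,x_2)=(7,0).

42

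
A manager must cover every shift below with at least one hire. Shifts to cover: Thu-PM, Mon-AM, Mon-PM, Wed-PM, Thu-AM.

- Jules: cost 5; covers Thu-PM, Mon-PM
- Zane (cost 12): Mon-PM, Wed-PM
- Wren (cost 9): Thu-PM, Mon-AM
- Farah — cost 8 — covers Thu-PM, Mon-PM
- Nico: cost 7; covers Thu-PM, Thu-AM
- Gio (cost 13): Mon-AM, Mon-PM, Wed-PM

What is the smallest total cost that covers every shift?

This is a weighted set-cover instance.
The greedy cost-per-new-shift heuristic would pick Jules, Gio, and Nico for 25, but a cheaper cover exists.
Choose Nico and Gio: together they cover Thu-PM, Mon-AM, Mon-PM, Wed-PM, Thu-AM — every shift.
Total cost: 7 + 13 = 20.
No cover costs less than 20.

20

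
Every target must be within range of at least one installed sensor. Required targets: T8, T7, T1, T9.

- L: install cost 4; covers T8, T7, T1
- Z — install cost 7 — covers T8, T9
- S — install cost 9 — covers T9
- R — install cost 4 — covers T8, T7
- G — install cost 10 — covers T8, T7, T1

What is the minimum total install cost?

11

This is an integer covering problem.
Choose L and Z: together they cover T8, T7, T1, T9 — every target.
Total install cost: 4 + 7 = 11.
No cover costs less than 11.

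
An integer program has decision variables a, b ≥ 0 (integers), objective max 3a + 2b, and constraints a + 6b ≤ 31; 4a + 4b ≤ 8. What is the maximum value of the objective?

6

(a,b)=(2,0): 1·2+6·0=2≤31, 4·2+4·0=8≤8, objective 6.
(a,b)=(1,1): 1·1+6·1=7≤31, 4·1+4·1=8≤8, objective 5.
(a,b)=(1,0): 1·1+6·0=1≤31, 4·1+4·0=4≤8, objective 3.
No feasible integer point exceeds 6.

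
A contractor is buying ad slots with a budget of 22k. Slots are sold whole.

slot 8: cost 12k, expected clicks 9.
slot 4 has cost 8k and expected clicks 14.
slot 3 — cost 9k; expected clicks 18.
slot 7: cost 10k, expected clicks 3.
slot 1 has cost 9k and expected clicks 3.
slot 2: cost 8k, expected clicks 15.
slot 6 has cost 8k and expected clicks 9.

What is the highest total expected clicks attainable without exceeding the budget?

33

Allowing fractional choices, the relaxed optimum would be about 41.8, but ad slots are indivisible.
slot 4 + slot 3: cost 8 + 9 = 17 ≤ 22, expected clicks 14 + 18 = 32.
slot 3 + slot 2: cost 9 + 8 = 17 ≤ 22, expected clicks 18 + 15 = 33.
slot 4 + slot 2: cost 8 + 8 = 16 ≤ 22, expected clicks 14 + 15 = 29.
Best is slot 3 and slot 2 with total expected clicks 33.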